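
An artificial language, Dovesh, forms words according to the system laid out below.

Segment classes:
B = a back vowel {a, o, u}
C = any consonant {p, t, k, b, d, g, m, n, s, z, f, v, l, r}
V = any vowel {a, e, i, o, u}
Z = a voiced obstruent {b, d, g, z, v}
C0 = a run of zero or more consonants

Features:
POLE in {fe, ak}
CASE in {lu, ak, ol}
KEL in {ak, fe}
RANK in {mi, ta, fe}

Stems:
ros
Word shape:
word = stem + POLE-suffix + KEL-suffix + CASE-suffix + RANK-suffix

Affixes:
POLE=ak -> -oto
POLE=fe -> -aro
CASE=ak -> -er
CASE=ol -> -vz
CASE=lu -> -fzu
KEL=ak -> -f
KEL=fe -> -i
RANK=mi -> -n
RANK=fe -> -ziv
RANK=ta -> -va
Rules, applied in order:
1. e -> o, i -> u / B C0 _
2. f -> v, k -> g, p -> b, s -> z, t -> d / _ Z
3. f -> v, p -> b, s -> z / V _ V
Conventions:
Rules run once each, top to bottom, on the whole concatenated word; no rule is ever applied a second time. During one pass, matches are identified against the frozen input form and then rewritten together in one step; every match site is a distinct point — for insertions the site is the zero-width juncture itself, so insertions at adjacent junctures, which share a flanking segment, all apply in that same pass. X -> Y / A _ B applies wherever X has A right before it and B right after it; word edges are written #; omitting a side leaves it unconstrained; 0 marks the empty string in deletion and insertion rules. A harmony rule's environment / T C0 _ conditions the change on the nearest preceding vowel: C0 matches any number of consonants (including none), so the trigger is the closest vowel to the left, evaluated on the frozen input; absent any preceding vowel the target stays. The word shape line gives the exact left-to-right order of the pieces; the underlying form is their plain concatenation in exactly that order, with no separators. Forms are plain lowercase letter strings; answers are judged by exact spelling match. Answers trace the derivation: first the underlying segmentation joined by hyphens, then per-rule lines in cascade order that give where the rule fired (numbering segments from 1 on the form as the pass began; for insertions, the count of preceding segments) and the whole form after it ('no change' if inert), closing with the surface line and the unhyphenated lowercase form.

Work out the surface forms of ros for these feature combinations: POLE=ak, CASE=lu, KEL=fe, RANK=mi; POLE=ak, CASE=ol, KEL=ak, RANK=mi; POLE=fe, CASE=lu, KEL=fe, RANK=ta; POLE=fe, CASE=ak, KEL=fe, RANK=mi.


cell POLE=ak, CASE=lu, KEL=fe, RANK=mi:
underlying: ros-oto-i-fzu-n
1. e -> o, i -> u / B C0 _: fires at position(s) 7: rosotoufzun
2. f -> v, k -> g, p -> b, s -> z, t -> d / _ Z: fires at position(s) 8: rosotouvzun
3. f -> v, p -> b, s -> z / V _ V: fires at position(s) 3: rozotouvzun
surface: rozotouvzun

cell POLE=ak, CASE=ol, KEL=ak, RANK=mi:
underlying: ros-oto-f-vz-n
1. e -> o, i -> u / B C0 _: no change
2. f -> v, k -> g, p -> b, s -> z, t -> d / _ Z: fires at position(s) 7: rosotovvzn
3. f -> v, p -> b, s -> z / V _ V: fires at position(s) 3: rozotovvzn
surface: rozotovvzn

cell POLE=fe, CASE=lu, KEL=fe, RANK=ta:
underlying: ros-aro-i-fzu-va
1. e -> o, i -> u / B C0 _: fires at position(s) 7: rosaroufzuva
2. f -> v, k -> g, p -> b, s -> z, t -> d / _ Z: fires at position(s) 8: rosarouvzuva
3. f -> v, p -> b, s -> z / V _ V: fires at position(s) 3: rozarouvzuva
surface: rozarouvzuva

cell POLE=fe, CASE=ak, KEL=fe, RANK=mi:
underlying: ros-aro-i-er-n
1. e -> o, i -> u / B C0 _: fires at position(s) 7: rosarouern
2. f -> v, k -> g, p -> b, s -> z, t -> d / _ Z: no change
3. f -> v, p -> b, s -> z / V _ V: fires at position(s) 3: rozarouern
surface: rozarouern


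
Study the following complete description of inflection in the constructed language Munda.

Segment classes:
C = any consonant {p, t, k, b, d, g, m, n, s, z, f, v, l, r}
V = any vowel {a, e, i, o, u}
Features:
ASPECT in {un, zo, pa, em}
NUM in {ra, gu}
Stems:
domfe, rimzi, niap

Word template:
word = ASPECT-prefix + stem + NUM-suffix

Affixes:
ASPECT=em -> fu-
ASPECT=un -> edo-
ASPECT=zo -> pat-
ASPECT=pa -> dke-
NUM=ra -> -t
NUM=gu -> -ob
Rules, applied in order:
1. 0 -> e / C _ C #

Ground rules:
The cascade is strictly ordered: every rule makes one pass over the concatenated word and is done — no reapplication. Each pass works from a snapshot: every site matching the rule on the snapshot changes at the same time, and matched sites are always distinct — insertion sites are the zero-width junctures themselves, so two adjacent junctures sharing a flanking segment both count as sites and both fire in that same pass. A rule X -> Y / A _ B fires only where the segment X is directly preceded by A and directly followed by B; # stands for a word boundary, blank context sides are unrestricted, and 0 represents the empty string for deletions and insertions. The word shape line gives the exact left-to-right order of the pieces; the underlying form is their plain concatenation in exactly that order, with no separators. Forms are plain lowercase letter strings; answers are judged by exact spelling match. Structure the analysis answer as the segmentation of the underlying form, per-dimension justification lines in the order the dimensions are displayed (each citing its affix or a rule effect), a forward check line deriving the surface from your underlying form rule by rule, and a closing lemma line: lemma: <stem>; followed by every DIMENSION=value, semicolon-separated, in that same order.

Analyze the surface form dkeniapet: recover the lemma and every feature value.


underlying: dke-niap-t
ASPECT=pa - signalled by the affix dke-
NUM=ra - signalled by the affix -t
check: dkeniapt -> dkeniapet
lemma: niap; ASPECT=pa; NUM=ra


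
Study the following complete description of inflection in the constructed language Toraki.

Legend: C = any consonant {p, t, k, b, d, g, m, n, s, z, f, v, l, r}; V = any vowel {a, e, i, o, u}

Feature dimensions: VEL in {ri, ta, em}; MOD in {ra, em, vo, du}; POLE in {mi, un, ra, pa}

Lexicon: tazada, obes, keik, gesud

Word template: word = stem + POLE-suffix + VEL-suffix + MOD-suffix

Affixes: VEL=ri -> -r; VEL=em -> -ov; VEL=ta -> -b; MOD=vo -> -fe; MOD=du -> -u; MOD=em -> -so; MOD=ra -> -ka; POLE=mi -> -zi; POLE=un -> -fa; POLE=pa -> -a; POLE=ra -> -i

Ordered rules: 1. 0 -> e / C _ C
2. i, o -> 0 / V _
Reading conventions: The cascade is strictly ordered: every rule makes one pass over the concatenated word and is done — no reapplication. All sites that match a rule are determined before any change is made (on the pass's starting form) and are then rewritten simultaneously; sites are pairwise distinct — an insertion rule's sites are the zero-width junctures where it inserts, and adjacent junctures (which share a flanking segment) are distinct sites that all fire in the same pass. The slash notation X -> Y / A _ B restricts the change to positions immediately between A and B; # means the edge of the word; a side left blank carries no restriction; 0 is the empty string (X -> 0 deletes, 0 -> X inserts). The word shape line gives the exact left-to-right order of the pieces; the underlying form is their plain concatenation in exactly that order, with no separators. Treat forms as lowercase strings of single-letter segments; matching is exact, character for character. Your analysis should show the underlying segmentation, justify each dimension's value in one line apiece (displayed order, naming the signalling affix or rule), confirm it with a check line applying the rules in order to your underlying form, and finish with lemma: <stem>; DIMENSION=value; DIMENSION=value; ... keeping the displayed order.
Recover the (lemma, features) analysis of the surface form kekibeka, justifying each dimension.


underlying: keik-i-b-ka
VEL=ta - signalled by the affix -b
MOD=ra - signalled by the affix -ka
POLE=ra - signalled by the affix -i
check: keikibka -> keikibeka -> kekibeka
lemma: keik; VEL=ta; MOD=ra; POLE=ra


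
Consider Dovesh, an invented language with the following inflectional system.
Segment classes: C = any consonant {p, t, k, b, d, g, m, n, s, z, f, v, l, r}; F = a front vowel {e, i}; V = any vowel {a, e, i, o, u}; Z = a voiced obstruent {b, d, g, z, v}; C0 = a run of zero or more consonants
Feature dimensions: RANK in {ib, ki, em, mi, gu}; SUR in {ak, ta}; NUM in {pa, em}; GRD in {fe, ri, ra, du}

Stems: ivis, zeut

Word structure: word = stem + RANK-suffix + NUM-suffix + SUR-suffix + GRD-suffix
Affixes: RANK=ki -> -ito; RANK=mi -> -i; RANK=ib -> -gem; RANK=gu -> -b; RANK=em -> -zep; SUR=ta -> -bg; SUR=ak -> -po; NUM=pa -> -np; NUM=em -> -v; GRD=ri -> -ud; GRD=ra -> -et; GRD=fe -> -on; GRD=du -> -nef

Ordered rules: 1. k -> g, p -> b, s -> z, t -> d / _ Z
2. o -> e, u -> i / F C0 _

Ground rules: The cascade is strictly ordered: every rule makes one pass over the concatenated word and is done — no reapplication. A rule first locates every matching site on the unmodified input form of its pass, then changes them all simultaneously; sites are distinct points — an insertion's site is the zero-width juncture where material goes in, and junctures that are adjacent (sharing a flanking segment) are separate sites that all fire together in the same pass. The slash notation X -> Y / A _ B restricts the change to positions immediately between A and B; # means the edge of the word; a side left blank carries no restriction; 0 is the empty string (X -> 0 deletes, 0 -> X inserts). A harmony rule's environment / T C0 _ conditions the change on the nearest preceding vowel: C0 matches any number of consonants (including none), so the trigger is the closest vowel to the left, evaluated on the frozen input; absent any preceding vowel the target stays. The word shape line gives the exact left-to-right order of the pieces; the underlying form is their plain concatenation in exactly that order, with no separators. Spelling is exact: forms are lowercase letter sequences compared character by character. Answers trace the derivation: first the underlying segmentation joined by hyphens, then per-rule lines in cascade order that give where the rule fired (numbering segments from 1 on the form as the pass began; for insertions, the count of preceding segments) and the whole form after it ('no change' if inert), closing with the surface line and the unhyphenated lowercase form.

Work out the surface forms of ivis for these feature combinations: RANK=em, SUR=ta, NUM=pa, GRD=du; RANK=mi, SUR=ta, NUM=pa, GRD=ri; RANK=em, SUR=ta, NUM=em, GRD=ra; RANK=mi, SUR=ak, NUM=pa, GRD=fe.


cell RANK=em, SUR=ta, NUM=pa, GRD=du:
underlying: ivis-zep-np-bg-nef
1. k -> g, p -> b, s -> z, t -> d / _ Z: fires at position(s) 4, 9: ivizzepnbbgnef
2. o -> e, u -> i / F C0 _: no change
surface: ivizzepnbbgnef

cell RANK=mi, SUR=ta, NUM=pa, GRD=ri:
underlying: ivis-i-np-bg-ud
1. k -> g, p -> b, s -> z, t -> d / _ Z: fires at position(s) 7: ivisinbbgud
2. o -> e, u -> i / F C0 _: fires at position(s) 10: ivisinbbgid
surface: ivisinbbgid

cell RANK=em, SUR=ta, NUM=em, GRD=ra:
underlying: ivis-zep-v-bg-et
1. k -> g, p -> b, s -> z, t -> d / _ Z: fires at position(s) 4, 7: ivizzebvbget
2. o -> e, u -> i / F C0 _: no change
surface: ivizzebvbget

cell RANK=mi, SUR=ak, NUM=pa, GRD=fe:
underlying: ivis-i-np-po-on
1. k -> g, p -> b, s -> z, t -> d / _ Z: no change
2. o -> e, u -> i / F C0 _: fires at position(s) 9: ivisinppeon
surface: ivisinppeon


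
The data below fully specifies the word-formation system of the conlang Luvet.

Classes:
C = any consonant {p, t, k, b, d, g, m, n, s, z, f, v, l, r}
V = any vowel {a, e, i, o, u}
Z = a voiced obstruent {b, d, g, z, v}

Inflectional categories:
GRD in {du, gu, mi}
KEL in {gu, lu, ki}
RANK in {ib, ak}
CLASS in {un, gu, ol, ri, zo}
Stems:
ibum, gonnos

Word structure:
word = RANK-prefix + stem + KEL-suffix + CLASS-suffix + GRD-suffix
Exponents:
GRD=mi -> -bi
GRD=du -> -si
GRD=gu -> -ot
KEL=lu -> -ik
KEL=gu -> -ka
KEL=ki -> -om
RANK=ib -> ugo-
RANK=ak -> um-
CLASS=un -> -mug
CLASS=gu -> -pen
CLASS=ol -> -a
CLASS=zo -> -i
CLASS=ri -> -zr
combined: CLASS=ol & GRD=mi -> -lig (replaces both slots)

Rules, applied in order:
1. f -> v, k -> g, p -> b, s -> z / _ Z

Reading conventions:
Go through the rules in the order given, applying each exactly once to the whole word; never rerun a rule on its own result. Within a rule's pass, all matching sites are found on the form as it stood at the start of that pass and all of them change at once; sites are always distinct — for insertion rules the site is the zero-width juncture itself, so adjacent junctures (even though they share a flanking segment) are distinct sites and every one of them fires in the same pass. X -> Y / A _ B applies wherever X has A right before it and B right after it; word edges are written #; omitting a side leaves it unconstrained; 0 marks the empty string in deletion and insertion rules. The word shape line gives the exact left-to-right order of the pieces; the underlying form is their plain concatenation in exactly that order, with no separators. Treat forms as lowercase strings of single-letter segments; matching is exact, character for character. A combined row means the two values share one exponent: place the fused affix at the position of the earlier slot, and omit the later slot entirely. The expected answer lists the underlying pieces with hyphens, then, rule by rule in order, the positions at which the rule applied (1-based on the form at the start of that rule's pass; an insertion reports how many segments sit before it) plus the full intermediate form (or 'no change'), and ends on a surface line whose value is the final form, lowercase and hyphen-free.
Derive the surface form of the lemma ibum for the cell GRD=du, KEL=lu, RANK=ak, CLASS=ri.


underlying: um-ibum-ik-zr-si
1. f -> v, k -> g, p -> b, s -> z / _ Z: fires at position(s) 8: umibumigzrsi
surface: umibumigzrsi


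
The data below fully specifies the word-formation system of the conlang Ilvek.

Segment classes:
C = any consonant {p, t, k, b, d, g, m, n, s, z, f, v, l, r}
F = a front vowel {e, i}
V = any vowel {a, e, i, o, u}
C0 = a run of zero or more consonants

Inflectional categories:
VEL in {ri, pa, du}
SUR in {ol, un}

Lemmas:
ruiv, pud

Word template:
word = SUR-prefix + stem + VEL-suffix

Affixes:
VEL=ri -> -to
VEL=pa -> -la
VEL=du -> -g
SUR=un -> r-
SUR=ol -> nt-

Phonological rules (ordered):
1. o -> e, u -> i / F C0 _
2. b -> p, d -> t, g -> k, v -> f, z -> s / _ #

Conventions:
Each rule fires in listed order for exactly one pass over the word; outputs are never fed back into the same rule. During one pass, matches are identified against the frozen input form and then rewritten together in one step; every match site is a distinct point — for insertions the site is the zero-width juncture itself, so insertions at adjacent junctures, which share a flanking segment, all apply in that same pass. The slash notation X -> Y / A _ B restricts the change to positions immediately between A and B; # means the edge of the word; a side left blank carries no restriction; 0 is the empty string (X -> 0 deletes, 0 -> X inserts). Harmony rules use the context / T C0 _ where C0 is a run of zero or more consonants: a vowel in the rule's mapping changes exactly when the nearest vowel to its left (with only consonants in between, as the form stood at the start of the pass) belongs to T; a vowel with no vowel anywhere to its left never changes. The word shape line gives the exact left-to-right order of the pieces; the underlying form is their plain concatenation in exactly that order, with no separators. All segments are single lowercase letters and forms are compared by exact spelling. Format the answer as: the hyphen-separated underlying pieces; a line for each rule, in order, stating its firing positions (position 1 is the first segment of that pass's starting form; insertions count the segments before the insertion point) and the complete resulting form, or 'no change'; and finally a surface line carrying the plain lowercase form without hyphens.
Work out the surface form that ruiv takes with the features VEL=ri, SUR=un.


underlying: r-ruiv-to
1. o -> e, u -> i / F C0 _: fires at position(s) 7: rruivte
2. b -> p, d -> t, g -> k, v -> f, z -> s / _ #: no change
surface: rruivte


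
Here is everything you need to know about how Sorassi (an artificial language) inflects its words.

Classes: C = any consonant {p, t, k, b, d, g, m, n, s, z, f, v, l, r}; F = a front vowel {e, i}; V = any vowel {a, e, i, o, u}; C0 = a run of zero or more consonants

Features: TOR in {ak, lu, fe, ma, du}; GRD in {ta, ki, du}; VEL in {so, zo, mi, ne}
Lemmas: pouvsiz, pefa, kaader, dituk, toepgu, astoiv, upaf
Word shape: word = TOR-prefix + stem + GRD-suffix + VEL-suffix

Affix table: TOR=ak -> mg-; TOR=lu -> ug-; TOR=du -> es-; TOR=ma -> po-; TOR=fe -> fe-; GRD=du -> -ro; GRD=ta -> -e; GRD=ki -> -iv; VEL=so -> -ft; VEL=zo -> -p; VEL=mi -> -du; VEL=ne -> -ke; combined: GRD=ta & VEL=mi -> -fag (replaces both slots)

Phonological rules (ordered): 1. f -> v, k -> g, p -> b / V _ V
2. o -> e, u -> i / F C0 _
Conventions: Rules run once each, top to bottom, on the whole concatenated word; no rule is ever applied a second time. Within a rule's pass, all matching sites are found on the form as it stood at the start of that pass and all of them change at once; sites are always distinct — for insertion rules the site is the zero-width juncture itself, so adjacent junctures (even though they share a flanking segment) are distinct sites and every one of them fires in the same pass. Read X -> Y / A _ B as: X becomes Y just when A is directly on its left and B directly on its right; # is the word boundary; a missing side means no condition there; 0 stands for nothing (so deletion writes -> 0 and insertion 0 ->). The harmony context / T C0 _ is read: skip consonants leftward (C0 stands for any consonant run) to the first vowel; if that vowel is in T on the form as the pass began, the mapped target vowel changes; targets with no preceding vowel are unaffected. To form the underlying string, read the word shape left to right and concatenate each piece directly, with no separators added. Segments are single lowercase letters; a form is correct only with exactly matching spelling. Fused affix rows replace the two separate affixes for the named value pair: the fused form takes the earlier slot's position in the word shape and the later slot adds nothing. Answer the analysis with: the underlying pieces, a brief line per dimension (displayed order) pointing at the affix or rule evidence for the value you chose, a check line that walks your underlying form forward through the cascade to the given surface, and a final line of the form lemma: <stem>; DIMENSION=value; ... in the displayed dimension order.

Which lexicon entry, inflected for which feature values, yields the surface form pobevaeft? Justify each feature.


underlying: po-pefa-e-ft
TOR=ma - signalled by the affix po-
GRD=ta - signalled by the affix -e
VEL=so - signalled by the affix -ft
check: popefaeft -> pobevaeft -> pobevaeft
lemma: pefa; TOR=ma; GRD=ta; VEL=so


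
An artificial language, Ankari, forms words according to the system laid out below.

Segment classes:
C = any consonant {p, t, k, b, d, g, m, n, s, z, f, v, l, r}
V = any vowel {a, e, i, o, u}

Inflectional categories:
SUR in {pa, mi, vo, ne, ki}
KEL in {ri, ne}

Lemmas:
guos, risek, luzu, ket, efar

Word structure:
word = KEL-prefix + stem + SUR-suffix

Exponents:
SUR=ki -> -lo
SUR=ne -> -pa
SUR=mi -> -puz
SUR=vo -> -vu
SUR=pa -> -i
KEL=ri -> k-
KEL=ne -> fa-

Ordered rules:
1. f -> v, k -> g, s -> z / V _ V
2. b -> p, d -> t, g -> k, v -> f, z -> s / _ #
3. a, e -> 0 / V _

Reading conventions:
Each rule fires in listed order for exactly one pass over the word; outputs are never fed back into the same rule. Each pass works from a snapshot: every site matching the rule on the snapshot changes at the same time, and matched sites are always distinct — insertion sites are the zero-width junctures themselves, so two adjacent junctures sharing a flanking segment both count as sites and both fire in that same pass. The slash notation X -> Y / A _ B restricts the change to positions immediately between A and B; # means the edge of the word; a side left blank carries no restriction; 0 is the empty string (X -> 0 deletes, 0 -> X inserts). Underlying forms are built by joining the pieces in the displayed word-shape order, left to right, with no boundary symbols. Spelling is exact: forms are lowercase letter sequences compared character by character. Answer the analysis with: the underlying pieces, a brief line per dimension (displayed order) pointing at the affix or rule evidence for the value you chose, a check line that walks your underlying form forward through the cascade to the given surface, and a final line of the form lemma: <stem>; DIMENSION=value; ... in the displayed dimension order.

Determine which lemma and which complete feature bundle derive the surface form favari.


underlying: fa-efar-i
SUR=pa - signalled by the affix -i
KEL=ne - signalled by the affix fa-
check: faefari -> faevari -> faevari -> favari
lemma: efar; SUR=pa; KEL=ne


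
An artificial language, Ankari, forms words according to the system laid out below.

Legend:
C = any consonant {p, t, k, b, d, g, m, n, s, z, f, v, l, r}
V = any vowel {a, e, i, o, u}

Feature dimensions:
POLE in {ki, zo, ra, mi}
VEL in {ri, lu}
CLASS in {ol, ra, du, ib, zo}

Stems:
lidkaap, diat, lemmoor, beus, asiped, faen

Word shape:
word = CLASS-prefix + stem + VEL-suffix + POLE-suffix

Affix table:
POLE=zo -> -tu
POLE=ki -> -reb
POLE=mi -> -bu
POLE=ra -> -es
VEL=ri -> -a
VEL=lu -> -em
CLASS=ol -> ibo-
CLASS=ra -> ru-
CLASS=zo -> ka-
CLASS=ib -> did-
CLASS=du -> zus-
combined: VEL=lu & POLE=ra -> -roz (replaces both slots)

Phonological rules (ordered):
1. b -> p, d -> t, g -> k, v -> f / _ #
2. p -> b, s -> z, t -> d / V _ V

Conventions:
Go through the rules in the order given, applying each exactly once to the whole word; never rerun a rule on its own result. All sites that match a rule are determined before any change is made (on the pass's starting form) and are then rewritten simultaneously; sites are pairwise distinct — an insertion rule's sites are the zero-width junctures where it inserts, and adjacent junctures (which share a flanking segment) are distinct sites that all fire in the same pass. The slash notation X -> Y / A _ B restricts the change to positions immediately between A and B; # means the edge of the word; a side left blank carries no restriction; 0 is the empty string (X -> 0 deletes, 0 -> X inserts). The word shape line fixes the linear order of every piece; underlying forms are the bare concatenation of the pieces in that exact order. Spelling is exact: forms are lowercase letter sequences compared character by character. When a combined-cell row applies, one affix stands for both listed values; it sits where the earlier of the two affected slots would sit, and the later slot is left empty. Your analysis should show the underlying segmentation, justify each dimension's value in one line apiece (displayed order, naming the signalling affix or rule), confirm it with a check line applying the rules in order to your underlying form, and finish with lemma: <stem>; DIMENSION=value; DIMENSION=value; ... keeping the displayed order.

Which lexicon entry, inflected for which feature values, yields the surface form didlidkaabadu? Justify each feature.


underlying: did-lidkaap-a-tu
POLE=zo - signalled by the affix -tu
VEL=ri - signalled by the affix -a
CLASS=ib - signalled by the affix did-
check: didlidkaapatu -> didlidkaapatu -> didlidkaabadu
lemma: lidkaap; POLE=zo; VEL=ri; CLASS=ib


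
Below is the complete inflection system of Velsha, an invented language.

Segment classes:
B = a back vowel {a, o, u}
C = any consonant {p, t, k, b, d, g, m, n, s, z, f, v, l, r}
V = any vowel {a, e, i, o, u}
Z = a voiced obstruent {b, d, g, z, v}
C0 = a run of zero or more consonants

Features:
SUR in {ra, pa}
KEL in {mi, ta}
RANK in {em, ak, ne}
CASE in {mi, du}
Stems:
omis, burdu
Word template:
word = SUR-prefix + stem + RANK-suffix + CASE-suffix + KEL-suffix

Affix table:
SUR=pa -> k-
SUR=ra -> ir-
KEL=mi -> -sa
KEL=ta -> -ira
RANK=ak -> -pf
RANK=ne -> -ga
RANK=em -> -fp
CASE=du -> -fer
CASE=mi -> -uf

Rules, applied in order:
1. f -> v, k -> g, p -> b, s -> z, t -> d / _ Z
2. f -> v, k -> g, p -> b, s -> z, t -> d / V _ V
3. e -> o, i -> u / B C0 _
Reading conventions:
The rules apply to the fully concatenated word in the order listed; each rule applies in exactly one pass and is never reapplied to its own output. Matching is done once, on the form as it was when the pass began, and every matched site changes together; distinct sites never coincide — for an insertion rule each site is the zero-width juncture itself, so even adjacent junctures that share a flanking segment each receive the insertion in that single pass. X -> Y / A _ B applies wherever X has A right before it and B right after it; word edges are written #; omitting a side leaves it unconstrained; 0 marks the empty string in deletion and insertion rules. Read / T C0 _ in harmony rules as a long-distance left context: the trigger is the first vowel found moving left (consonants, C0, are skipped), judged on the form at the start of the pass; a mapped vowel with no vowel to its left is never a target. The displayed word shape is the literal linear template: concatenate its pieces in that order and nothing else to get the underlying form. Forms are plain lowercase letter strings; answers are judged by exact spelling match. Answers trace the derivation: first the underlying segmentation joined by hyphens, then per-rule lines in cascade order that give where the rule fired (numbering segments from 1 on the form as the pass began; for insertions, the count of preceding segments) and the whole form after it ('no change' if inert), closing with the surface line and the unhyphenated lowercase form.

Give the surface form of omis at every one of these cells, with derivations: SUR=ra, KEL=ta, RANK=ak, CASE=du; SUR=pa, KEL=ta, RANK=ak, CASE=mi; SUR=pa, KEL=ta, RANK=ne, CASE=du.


cell SUR=ra, KEL=ta, RANK=ak, CASE=du:
underlying: ir-omis-pf-fer-ira
1. f -> v, k -> g, p -> b, s -> z, t -> d / _ Z: no change
2. f -> v, k -> g, p -> b, s -> z, t -> d / V _ V: no change
3. e -> o, i -> u / B C0 _: fires at position(s) 5: iromuspfferira
surface: iromuspfferira

cell SUR=pa, KEL=ta, RANK=ak, CASE=mi:
underlying: k-omis-pf-uf-ira
1. f -> v, k -> g, p -> b, s -> z, t -> d / _ Z: no change
2. f -> v, k -> g, p -> b, s -> z, t -> d / V _ V: fires at position(s) 9: komispfuvira
3. e -> o, i -> u / B C0 _: fires at position(s) 4, 10: komuspfuvura
surface: komuspfuvura

cell SUR=pa, KEL=ta, RANK=ne, CASE=du:
underlying: k-omis-ga-fer-ira
1. f -> v, k -> g, p -> b, s -> z, t -> d / _ Z: fires at position(s) 5: komizgaferira
2. f -> v, k -> g, p -> b, s -> z, t -> d / V _ V: fires at position(s) 8: komizgaverira
3. e -> o, i -> u / B C0 _: fires at position(s) 4, 9: komuzgavorira
surface: komuzgavorira


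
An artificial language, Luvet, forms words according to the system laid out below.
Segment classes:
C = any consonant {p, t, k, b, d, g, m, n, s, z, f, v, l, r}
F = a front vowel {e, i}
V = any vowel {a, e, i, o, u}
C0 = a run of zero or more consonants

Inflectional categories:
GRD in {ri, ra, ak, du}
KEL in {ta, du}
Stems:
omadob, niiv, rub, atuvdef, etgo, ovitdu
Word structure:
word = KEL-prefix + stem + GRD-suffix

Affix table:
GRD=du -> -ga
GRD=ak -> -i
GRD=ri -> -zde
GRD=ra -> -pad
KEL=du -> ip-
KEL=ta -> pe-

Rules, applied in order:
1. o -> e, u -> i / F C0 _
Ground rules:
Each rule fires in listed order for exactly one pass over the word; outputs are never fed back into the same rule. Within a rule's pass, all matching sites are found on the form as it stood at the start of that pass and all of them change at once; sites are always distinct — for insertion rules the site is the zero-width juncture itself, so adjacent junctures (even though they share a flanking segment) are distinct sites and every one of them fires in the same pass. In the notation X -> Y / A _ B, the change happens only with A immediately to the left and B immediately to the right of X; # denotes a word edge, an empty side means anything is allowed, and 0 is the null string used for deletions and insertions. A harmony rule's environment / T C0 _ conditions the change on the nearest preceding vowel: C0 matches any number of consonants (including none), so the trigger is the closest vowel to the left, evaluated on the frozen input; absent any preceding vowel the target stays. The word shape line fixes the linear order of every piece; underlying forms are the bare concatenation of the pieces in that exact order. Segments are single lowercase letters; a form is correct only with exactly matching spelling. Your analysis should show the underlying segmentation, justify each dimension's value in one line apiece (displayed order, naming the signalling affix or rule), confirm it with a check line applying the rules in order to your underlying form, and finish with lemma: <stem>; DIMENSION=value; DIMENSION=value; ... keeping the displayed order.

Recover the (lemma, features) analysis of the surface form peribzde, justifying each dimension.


underlying: pe-rub-zde
GRD=ri - signalled by the affix -zde
KEL=ta - signalled by the affix pe-
check: perubzde -> peribzde
lemma: rub; GRD=ri; KEL=ta


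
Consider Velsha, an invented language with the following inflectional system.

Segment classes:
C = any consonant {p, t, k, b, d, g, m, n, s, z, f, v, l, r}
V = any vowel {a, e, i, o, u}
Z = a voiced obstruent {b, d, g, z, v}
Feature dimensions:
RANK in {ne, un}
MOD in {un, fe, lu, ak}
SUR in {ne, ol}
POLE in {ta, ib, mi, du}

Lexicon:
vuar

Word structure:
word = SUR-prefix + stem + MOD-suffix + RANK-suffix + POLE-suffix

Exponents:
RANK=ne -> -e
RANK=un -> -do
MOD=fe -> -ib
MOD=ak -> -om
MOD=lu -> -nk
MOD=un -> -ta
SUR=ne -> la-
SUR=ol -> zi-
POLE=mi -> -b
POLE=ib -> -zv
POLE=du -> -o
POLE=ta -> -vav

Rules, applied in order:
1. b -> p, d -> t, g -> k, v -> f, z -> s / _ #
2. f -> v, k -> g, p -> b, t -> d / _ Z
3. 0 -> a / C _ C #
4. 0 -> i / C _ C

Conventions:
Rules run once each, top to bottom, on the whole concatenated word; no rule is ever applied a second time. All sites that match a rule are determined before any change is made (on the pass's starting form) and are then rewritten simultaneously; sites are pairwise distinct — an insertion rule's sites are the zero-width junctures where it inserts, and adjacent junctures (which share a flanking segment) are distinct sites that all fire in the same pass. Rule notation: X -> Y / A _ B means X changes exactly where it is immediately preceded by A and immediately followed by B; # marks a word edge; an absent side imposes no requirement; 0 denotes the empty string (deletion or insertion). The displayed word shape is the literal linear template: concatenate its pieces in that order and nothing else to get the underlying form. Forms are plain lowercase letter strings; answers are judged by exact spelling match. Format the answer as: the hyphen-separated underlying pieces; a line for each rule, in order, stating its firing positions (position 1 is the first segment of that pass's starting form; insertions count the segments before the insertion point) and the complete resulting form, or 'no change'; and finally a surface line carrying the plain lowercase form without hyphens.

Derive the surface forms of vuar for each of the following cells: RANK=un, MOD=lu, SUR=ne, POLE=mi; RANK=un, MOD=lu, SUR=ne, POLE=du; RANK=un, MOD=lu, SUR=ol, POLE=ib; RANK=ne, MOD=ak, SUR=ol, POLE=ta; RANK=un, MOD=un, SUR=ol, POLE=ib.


cell RANK=un, MOD=lu, SUR=ne, POLE=mi:
underlying: la-vuar-nk-do-b
1. b -> p, d -> t, g -> k, v -> f, z -> s / _ #: fires at position(s) 11: lavuarnkdop
2. f -> v, k -> g, p -> b, t -> d / _ Z: fires at position(s) 8: lavuarngdop
3. 0 -> a / C _ C #: no change
4. 0 -> i / C _ C: inserts after position(s) 6, 7, 8: lavuarinigidop
surface: lavuarinigidop

cell RANK=un, MOD=lu, SUR=ne, POLE=du:
underlying: la-vuar-nk-do-o
1. b -> p, d -> t, g -> k, v -> f, z -> s / _ #: no change
2. f -> v, k -> g, p -> b, t -> d / _ Z: fires at position(s) 8: lavuarngdoo
3. 0 -> a / C _ C #: no change
4. 0 -> i / C _ C: inserts after position(s) 6, 7, 8: lavuarinigidoo
surface: lavuarinigidoo

cell RANK=un, MOD=lu, SUR=ol, POLE=ib:
underlying: zi-vuar-nk-do-zv
1. b -> p, d -> t, g -> k, v -> f, z -> s / _ #: fires at position(s) 12: zivuarnkdozf
2. f -> v, k -> g, p -> b, t -> d / _ Z: fires at position(s) 8: zivuarngdozf
3. 0 -> a / C _ C #: inserts after position(s) 11: zivuarngdozaf
4. 0 -> i / C _ C: inserts after position(s) 6, 7, 8: zivuarinigidozaf
surface: zivuarinigidozaf

cell RANK=ne, MOD=ak, SUR=ol, POLE=ta:
underlying: zi-vuar-om-e-vav
1. b -> p, d -> t, g -> k, v -> f, z -> s / _ #: fires at position(s) 12: zivuaromevaf
2. f -> v, k -> g, p -> b, t -> d / _ Z: no change
3. 0 -> a / C _ C #: no change
4. 0 -> i / C _ C: no change
surface: zivuaromevaf

cell RANK=un, MOD=un, SUR=ol, POLE=ib:
underlying: zi-vuar-ta-do-zv
1. b -> p, d -> t, g -> k, v -> f, z -> s / _ #: fires at position(s) 12: zivuartadozf
2. f -> v, k -> g, p -> b, t -> d / _ Z: no change
3. 0 -> a / C _ C #: inserts after position(s) 11: zivuartadozaf
4. 0 -> i / C _ C: inserts after position(s) 6: zivuaritadozaf
surface: zivuaritadozaf


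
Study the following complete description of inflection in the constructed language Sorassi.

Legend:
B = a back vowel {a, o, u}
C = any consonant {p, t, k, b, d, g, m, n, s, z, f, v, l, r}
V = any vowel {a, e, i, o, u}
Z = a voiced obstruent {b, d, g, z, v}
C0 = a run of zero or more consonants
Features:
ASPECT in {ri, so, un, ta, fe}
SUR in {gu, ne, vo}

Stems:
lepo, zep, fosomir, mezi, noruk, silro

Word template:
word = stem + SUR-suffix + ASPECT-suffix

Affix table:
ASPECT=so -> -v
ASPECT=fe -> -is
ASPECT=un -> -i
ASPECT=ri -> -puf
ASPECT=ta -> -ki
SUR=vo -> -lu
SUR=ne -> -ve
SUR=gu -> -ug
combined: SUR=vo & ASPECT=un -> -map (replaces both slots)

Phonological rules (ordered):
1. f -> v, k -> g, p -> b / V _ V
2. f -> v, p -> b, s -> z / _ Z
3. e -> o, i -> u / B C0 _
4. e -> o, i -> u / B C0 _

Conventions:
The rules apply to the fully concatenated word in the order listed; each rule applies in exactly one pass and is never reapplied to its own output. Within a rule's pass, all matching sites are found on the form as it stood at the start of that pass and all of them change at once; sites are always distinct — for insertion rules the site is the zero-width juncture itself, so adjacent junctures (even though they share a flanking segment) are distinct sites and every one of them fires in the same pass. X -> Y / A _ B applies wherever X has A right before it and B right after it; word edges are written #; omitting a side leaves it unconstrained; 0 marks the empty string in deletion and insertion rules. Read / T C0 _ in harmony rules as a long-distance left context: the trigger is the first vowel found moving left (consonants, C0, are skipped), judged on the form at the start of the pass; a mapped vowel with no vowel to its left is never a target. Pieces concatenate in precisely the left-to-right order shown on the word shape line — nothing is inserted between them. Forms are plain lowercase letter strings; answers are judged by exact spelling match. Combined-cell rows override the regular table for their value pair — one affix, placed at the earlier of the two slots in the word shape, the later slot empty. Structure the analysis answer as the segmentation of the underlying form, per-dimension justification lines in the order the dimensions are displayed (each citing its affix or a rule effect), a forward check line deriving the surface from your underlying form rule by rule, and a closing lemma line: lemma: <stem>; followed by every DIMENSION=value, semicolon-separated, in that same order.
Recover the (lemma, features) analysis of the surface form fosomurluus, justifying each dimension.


underlying: fosomir-lu-is
ASPECT=fe - signalled by the affix -is
SUR=vo - signalled by the affix -lu
check: fosomirluis -> fosomirluis -> fosomirluis -> fosomurluus -> fosomurluus
lemma: fosomir; ASPECT=fe; SUR=vo


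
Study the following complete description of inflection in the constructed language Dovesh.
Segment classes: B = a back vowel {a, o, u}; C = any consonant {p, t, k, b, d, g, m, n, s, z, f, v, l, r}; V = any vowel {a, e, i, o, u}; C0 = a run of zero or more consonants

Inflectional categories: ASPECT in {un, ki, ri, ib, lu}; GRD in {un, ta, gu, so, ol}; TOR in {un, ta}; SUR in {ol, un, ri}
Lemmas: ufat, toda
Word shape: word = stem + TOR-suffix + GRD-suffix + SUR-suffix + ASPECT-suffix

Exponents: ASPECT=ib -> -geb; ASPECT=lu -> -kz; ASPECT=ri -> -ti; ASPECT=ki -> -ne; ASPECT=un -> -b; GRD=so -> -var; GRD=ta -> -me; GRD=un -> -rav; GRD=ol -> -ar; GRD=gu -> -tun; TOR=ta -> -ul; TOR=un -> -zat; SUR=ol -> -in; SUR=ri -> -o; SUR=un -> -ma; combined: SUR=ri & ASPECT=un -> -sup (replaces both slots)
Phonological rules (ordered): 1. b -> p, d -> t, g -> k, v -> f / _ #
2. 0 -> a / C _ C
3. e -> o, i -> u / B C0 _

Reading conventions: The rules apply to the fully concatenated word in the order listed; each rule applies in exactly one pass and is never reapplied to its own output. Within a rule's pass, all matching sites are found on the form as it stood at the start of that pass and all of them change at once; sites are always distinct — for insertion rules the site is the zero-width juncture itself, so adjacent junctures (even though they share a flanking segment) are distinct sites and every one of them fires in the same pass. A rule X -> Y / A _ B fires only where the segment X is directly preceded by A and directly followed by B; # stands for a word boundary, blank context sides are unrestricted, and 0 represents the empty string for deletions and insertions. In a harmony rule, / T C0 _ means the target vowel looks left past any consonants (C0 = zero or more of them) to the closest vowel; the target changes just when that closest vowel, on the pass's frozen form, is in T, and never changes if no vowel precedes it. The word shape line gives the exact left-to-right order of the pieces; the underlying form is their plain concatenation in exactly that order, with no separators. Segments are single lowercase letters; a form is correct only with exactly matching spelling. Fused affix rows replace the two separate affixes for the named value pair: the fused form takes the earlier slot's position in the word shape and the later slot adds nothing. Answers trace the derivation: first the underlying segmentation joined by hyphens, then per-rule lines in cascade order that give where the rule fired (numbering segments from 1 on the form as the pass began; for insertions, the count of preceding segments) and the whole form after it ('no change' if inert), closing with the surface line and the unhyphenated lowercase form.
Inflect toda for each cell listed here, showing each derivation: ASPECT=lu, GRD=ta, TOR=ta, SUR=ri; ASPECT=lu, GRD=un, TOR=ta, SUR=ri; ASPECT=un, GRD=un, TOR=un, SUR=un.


cell ASPECT=lu, GRD=ta, TOR=ta, SUR=ri:
underlying: toda-ul-me-o-kz
1. b -> p, d -> t, g -> k, v -> f / _ #: no change
2. 0 -> a / C _ C: inserts after position(s) 6, 10: todaulameokaz
3. e -> o, i -> u / B C0 _: fires at position(s) 9: todaulamookaz
surface: todaulamookaz

cell ASPECT=lu, GRD=un, TOR=ta, SUR=ri:
underlying: toda-ul-rav-o-kz
1. b -> p, d -> t, g -> k, v -> f / _ #: no change
2. 0 -> a / C _ C: inserts after position(s) 6, 11: todaularavokaz
3. e -> o, i -> u / B C0 _: no change
surface: todaularavokaz

cell ASPECT=un, GRD=un, TOR=un, SUR=un:
underlying: toda-zat-rav-ma-b
1. b -> p, d -> t, g -> k, v -> f / _ #: fires at position(s) 13: todazatravmap
2. 0 -> a / C _ C: inserts after position(s) 7, 10: todazataravamap
3. e -> o, i -> u / B C0 _: no change
surface: todazataravamap


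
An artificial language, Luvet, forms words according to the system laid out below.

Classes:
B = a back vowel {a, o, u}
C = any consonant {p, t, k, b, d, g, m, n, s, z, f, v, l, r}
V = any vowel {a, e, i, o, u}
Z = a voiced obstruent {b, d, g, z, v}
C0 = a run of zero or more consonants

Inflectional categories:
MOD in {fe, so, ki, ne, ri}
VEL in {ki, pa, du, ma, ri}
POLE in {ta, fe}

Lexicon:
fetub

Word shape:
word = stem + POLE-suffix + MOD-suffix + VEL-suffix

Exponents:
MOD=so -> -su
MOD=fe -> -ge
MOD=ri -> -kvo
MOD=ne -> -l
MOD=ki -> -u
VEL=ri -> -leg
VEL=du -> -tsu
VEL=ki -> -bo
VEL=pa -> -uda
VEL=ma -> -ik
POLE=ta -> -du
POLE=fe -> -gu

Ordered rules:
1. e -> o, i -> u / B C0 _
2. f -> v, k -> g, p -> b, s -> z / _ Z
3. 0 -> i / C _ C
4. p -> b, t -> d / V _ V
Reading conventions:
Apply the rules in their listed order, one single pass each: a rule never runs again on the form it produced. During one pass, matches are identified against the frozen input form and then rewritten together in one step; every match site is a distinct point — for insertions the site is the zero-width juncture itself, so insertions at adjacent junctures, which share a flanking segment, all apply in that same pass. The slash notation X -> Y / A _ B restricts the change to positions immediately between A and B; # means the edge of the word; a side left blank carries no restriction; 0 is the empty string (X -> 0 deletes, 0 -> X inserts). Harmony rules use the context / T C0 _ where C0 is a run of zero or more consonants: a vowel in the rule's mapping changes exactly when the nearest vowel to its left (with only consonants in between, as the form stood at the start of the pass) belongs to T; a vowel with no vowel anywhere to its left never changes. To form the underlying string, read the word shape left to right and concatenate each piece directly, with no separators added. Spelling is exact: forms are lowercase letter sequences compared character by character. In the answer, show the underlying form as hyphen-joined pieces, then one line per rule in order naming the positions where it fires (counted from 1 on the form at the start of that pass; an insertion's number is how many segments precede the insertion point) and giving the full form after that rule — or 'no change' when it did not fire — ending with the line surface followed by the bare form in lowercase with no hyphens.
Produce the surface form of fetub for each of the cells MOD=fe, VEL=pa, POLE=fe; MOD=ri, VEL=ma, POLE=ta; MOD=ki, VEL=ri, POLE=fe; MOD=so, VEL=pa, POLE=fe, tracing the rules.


cell MOD=fe, VEL=pa, POLE=fe:
underlying: fetub-gu-ge-uda
1. e -> o, i -> u / B C0 _: fires at position(s) 9: fetubgugouda
2. f -> v, k -> g, p -> b, s -> z / _ Z: no change
3. 0 -> i / C _ C: inserts after position(s) 5: fetubigugouda
4. p -> b, t -> d / V _ V: fires at position(s) 3: fedubigugouda
surface: fedubigugouda

cell MOD=ri, VEL=ma, POLE=ta:
underlying: fetub-du-kvo-ik
1. e -> o, i -> u / B C0 _: fires at position(s) 11: fetubdukvouk
2. f -> v, k -> g, p -> b, s -> z / _ Z: fires at position(s) 8: fetubdugvouk
3. 0 -> i / C _ C: inserts after position(s) 5, 8: fetubidugivouk
4. p -> b, t -> d / V _ V: fires at position(s) 3: fedubidugivouk
surface: fedubidugivouk

cell MOD=ki, VEL=ri, POLE=fe:
underlying: fetub-gu-u-leg
1. e -> o, i -> u / B C0 _: fires at position(s) 10: fetubguulog
2. f -> v, k -> g, p -> b, s -> z / _ Z: no change
3. 0 -> i / C _ C: inserts after position(s) 5: fetubiguulog
4. p -> b, t -> d / V _ V: fires at position(s) 3: fedubiguulog
surface: fedubiguulog

cell MOD=so, VEL=pa, POLE=fe:
underlying: fetub-gu-su-uda
1. e -> o, i -> u / B C0 _: no change
2. f -> v, k -> g, p -> b, s -> z / _ Z: no change
3. 0 -> i / C _ C: inserts after position(s) 5: fetubigusuuda
4. p -> b, t -> d / V _ V: fires at position(s) 3: fedubigusuuda
surface: fedubigusuuda
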